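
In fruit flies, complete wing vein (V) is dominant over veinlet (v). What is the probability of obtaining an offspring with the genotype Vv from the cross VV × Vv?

Punnett square for VV × Vv:
Offspring genotypes: 2 VV, 2 Vv
Total offspring: 4
Count with target: 2
Probability: 2/4 = 1/2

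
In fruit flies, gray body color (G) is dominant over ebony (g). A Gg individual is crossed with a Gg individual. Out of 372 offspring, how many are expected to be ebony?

Punnett square for Gg × Gg:
Offspring genotypes: 1 GG, 2 Gg, 1 gg
gray: 3, ebony: 1
ebony: 1 out of 4 → fraction 1/4
Expected count = 1/4 × 372 = 93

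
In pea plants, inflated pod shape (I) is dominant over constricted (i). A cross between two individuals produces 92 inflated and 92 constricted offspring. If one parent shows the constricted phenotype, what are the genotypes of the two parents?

Observed offspring: 92 inflated, 92 constricted
The observed ratio simplifies to 1:1. One parent shows constricted, so its genotype must be ii. A 1:1 offspring split requires the other parent to be heterozygous (Ii).
Parent genotypes: ii × Ii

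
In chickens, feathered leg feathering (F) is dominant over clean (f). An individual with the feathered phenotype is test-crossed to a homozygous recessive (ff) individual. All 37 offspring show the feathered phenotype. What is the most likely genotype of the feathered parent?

Test cross: ? × ff
All offspring are feathered.
If the unknown parent were heterozygous (Ff), about half of 37 offspring would be clean; none are. The unknown parent is most likely homozygous dominant (FF).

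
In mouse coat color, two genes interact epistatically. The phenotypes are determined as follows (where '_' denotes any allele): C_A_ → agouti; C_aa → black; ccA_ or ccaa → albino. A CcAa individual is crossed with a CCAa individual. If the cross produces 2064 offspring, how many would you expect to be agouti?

Cross: CcAa × CCAa — consider each gene separately:
C gene: Cc × CC → 2 CC, 2 Cc → 4 C_ (out of 4)
A gene: Aa × Aa → 1 AA, 2 Aa, 1 aa → 3 A_ : 1 aa (out of 4)
Genotype classes (out of 4 × 4 = 16): C_A_ = 4×3 = 12; C_aa = 4×1 = 4
Apply the phenotype rules: C_A_ (12) → agouti; C_aa (4) → black
Phenotype counts (out of 16): 12 agouti, 4 black
agouti: 12 out of 16 → fraction 3/4
Expected count = 3/4 × 2064 = 1548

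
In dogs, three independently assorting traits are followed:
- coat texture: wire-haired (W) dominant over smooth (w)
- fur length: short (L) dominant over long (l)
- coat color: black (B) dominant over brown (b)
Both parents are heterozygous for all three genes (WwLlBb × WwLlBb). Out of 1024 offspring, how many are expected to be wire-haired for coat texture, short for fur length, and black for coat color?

Trihybrid cross: WwLlBb × WwLlBb
Each trait segregates independently with a 3:1 phenotypic ratio, so each gene contributes 3/4 (dominant) or 1/4 (recessive).
Target: wire-haired (coat texture), short (fur length), black (coat color)
Probability = product of independent per-trait probabilities
= 3/4 × 3/4 × 3/4 = 27/64
Expected count = 27/64 × 1024 = 432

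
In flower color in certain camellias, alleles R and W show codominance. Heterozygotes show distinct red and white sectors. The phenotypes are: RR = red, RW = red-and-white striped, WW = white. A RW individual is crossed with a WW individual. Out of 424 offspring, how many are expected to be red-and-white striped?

Punnett square for RW × WW:
Offspring genotypes: 2 RW, 2 WW
Phenotype counts: 2 red-and-white striped, 2 white
red-and-white striped: 2 out of 4 → fraction 1/2
Expected count = 1/2 × 424 = 212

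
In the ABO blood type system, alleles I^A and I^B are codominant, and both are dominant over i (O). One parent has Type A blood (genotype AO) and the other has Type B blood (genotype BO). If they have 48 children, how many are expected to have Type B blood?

Cross: AO × BO
Possible offspring genotypes: 1 AB, 1 AO, 1 BO, 1 OO
Blood type counts: 1 Type AB, 1 Type A, 1 Type B, 1 Type O
Probability of Type B: 1/4
Expected count = 1/4 × 48 = 12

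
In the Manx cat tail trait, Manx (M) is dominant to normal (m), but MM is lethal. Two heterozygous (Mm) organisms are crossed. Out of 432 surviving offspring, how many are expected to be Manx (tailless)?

Cross: Mm × Mm
Punnett square offspring (before lethality): 1 MM, 2 Mm, 1 mm
The MM genotype is lethal (embryos die); surviving offspring: 2 Mm, 1 mm
Manx (tailless): 2 out of 3 → fraction 2/3
Expected count = 2/3 × 432 = 288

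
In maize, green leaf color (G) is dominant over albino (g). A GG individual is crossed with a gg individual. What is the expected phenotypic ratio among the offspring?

Punnett square for GG × gg:
Offspring genotypes: 4 Gg
green: 4, albino: 0
Ratio: all green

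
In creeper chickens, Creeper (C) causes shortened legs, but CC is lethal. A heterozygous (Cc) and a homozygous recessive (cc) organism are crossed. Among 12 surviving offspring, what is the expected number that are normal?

Cross: Cc × cc
Punnett square offspring (before lethality): 2 Cc, 2 cc
No CC offspring are produced in this cross.
normal: 2 out of 4 → fraction 1/2
Expected count = 1/2 × 12 = 6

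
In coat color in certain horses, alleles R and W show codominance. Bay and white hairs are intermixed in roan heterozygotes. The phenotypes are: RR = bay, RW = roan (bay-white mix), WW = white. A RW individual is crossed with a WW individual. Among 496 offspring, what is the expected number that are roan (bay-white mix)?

Punnett square for RW × WW:
Offspring genotypes: 2 RW, 2 WW
Phenotype counts: 2 roan (bay-white mix), 2 white
roan (bay-white mix): 2 out of 4 → fraction 1/2
Expected count = 1/2 × 496 = 248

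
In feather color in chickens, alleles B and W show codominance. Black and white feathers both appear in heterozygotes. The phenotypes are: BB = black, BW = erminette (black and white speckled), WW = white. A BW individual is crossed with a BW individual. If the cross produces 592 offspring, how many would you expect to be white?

Punnett square for BW × BW:
Offspring genotypes: 1 BB, 2 BW, 1 WW
Phenotype counts: 1 black, 2 erminette (black and white speckled), 1 white
white: 1 out of 4 → fraction 1/4
Expected count = 1/4 × 592 = 148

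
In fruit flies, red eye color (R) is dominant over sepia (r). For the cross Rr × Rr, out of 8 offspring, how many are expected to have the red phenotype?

Punnett square for Rr × Rr:
Offspring genotypes: 1 RR, 2 Rr, 1 rr
Total offspring: 4
Count with target: 3
Probability: 3/4
Expected count = 3/4 × 8 = 6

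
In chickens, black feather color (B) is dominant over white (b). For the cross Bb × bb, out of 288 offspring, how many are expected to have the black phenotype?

Punnett square for Bb × bb:
Offspring genotypes: 2 Bb, 2 bb
Total offspring: 4
Count with target: 2
Probability: 2/4 = 1/2
Expected count = 1/2 × 288 = 144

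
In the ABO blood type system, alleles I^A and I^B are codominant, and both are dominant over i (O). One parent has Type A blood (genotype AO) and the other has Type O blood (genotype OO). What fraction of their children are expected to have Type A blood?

Cross: AO × OO
Possible offspring genotypes: 2 AO, 2 OO
Blood type counts: 2 Type A, 2 Type O
Probability of Type A: 2/4 = 1/2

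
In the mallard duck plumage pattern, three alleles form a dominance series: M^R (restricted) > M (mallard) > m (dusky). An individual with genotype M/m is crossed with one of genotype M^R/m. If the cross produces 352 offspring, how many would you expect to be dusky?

Cross: M/m × M^R/m
Allele dominance: M^R > M > m
Offspring genotypes: 1 M^R/M, 1 M/m, 1 M^R/m, 1 m/m
Phenotype counts: 2 restricted, 1 mallard, 1 dusky
dusky: 1 out of 4 → fraction 1/4
Expected count = 1/4 × 352 = 88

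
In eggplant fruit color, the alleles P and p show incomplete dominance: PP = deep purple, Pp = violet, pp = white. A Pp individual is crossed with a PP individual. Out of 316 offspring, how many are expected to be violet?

Punnett square for Pp × PP:
Offspring genotypes: 2 PP, 2 Pp
Phenotype counts: 2 deep purple, 2 violet
violet: 2 out of 4 → fraction 1/2
Expected count = 1/2 × 316 = 158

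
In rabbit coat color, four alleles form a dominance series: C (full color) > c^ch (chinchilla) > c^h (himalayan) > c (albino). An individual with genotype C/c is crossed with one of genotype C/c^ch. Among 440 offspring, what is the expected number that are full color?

Cross: C/c × C/c^ch
Allele dominance: C > c^ch > c^h > c
Offspring genotypes: 1 C/C, 1 C/c^ch, 1 C/c, 1 c^ch/c
Phenotype counts: 3 full color, 1 chinchilla
full color: 3 out of 4 → fraction 3/4
Expected count = 3/4 × 440 = 330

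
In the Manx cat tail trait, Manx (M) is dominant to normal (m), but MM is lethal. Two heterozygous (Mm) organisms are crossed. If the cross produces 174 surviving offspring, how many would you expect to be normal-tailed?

Cross: Mm × Mm
Punnett square offspring (before lethality): 1 MM, 2 Mm, 1 mm
The MM genotype is lethal (embryos die); surviving offspring: 2 Mm, 1 mm
normal-tailed: 1 out of 3 → fraction 1/3
Expected count = 1/3 × 174 = 58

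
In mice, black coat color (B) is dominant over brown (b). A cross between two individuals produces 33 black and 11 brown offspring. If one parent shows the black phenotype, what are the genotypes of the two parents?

Observed offspring: 33 black, 11 brown
The observed ratio simplifies to 3:1. Brown (bb) offspring appear, so each parent must contribute one b allele. The parent stated to show black carries B, so it is Bb. The other parent is then either Bb or bb: Bb × bb would give a 1:1 split, whereas Bb × Bb gives 3:1 — matching the data. So both parents are heterozygous (Bb × Bb).
Parent genotypes: Bb × Bb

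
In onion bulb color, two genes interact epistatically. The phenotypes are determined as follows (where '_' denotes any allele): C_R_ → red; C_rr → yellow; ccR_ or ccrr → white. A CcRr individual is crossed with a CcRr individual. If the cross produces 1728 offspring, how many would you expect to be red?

Cross: CcRr × CcRr — consider each gene separately:
C gene: Cc × Cc → 1 CC, 2 Cc, 1 cc → 3 C_ : 1 cc (out of 4)
R gene: Rr × Rr → 1 RR, 2 Rr, 1 rr → 3 R_ : 1 rr (out of 4)
Genotype classes (out of 4 × 4 = 16): C_R_ = 3×3 = 9; C_rr = 3×1 = 3; ccR_ = 1×3 = 3; ccrr = 1×1 = 1
Apply the phenotype rules: C_R_ (9) → red; C_rr (3) → yellow; ccR_ (3) + ccrr (1) → white
Phenotype counts (out of 16): 9 red, 3 yellow, 4 white
red: 9 out of 16 → fraction 9/16
Expected count = 9/16 × 1728 = 972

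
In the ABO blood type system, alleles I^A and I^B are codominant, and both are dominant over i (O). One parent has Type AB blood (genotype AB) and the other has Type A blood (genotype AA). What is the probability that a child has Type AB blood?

Cross: AB × AA
Possible offspring genotypes: 2 AA, 2 AB
Blood type counts: 2 Type A, 2 Type AB
Probability of Type AB: 2/4 = 1/2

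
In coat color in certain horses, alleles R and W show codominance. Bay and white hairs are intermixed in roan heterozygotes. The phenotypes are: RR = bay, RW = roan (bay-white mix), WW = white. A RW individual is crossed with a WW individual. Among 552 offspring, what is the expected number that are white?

Punnett square for RW × WW:
Offspring genotypes: 2 RW, 2 WW
Phenotype counts: 2 roan (bay-white mix), 2 white
white: 2 out of 4 → fraction 1/2
Expected count = 1/2 × 552 = 276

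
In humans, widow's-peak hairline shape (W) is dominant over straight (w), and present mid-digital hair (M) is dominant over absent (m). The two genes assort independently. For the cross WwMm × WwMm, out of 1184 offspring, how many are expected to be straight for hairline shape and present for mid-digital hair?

Dihybrid cross WwMm × WwMm — consider each gene separately:
hairline shape: Ww × Ww → 1 WW, 2 Ww, 1 ww → 3 W_ : 1 ww (out of 4)
mid-digital hair: Mm × Mm → 1 MM, 2 Mm, 1 mm → 3 M_ : 1 mm (out of 4)
Looking for: straight (ww) and present (M_)
P(straight) = 1/4, P(present) = 3/4
P(both) = 1/4 × 3/4 = 3/16
Expected count = 3/16 × 1184 = 222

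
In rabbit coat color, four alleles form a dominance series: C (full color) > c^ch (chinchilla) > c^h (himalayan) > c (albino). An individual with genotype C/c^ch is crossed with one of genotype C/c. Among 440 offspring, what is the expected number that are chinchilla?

Cross: C/c^ch × C/c
Allele dominance: C > c^ch > c^h > c
Offspring genotypes: 1 C/C, 1 C/c, 1 C/c^ch, 1 c^ch/c
Phenotype counts: 3 full color, 1 chinchilla
chinchilla: 1 out of 4 → fraction 1/4
Expected count = 1/4 × 440 = 110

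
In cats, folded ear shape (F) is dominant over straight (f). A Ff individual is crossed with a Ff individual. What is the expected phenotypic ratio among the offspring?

Punnett square for Ff × Ff:
Offspring genotypes: 1 FF, 2 Ff, 1 ff
folded: 3, straight: 1
Ratio: 3:1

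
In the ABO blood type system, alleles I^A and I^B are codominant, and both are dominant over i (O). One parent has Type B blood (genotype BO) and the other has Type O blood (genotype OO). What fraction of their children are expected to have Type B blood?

Cross: BO × OO
Possible offspring genotypes: 2 BO, 2 OO
Blood type counts: 2 Type B, 2 Type O
Probability of Type B: 2/4 = 1/2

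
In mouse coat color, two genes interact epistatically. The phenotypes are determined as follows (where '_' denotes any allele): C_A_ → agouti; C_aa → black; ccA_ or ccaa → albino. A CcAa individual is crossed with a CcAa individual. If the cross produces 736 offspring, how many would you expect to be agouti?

Cross: CcAa × CcAa — consider each gene separately:
C gene: Cc × Cc → 1 CC, 2 Cc, 1 cc → 3 C_ : 1 cc (out of 4)
A gene: Aa × Aa → 1 AA, 2 Aa, 1 aa → 3 A_ : 1 aa (out of 4)
Genotype classes (out of 4 × 4 = 16): C_A_ = 3×3 = 9; C_aa = 3×1 = 3; ccA_ = 1×3 = 3; ccaa = 1×1 = 1
Apply the phenotype rules: C_A_ (9) → agouti; C_aa (3) → black; ccA_ (3) + ccaa (1) → albino
Phenotype counts (out of 16): 9 agouti, 3 black, 4 albino
agouti: 9 out of 16 → fraction 9/16
Expected count = 9/16 × 736 = 414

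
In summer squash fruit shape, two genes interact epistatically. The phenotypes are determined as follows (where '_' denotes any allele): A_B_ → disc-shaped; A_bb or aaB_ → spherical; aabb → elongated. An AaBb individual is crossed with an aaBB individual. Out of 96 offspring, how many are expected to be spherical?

Cross: AaBb × aaBB — consider each gene separately:
A gene: Aa × aa → 2 Aa, 2 aa → 2 A_ : 2 aa (out of 4)
B gene: Bb × BB → 2 BB, 2 Bb → 4 B_ (out of 4)
Genotype classes (out of 4 × 4 = 16): A_B_ = 2×4 = 8; aaB_ = 2×4 = 8
Apply the phenotype rules: A_B_ (8) → disc-shaped; aaB_ (8) → spherical
Phenotype counts (out of 16): 8 disc-shaped, 8 spherical
spherical: 8 out of 16 → fraction 1/2
Expected count = 1/2 × 96 = 48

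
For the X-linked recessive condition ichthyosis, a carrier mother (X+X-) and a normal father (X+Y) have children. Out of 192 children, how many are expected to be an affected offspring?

Cross: X+X- × X+Y
Offspring: 1 X+X+, 1 X+Y, 1 X+X-, 1 X-Y
Probability of an affected offspring: 1/4
Expected count = 1/4 × 192 = 48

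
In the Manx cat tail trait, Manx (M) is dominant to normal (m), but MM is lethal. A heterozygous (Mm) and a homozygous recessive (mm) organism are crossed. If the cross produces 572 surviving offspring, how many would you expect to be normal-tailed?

Cross: Mm × mm
Punnett square offspring (before lethality): 2 Mm, 2 mm
No MM offspring are produced in this cross.
normal-tailed: 2 out of 4 → fraction 1/2
Expected count = 1/2 × 572 = 286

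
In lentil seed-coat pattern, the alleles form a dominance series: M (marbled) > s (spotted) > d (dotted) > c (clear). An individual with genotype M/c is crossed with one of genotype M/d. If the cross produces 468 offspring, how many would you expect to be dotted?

Cross: M/c × M/d
Allele dominance: M > s > d > c
Offspring genotypes: 1 M/M, 1 M/d, 1 M/c, 1 d/c
Phenotype counts: 3 marbled, 1 dotted
dotted: 1 out of 4 → fraction 1/4
Expected count = 1/4 × 468 = 117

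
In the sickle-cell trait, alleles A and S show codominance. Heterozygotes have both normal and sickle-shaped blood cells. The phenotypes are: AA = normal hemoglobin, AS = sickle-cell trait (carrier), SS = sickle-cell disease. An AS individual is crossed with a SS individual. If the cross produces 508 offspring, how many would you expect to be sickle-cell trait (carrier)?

Punnett square for AS × SS:
Offspring genotypes: 2 AS, 2 SS
Phenotype counts: 2 sickle-cell trait (carrier), 2 sickle-cell disease
sickle-cell trait (carrier): 2 out of 4 → fraction 1/2
Expected count = 1/2 × 508 = 254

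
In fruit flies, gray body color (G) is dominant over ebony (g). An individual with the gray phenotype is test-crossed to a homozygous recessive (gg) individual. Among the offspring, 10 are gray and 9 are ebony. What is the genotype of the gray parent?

Test cross: ? × gg
Offspring: 10 gray, 9 ebony — approximately 1:1.
A 1:1 ratio in a test cross indicates the unknown parent is heterozygous (Gg).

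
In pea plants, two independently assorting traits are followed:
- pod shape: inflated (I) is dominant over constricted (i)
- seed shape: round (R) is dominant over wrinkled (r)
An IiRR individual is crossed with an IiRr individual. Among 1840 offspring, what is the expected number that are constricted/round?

Dihybrid cross IiRR × IiRr — consider each gene separately:
pod shape: Ii × Ii → 1 II, 2 Ii, 1 ii → 3 I_ : 1 ii (out of 4)
seed shape: RR × Rr → 2 RR, 2 Rr → 4 R_ (out of 4)
Combine (counts out of 4 × 4 = 16): inflated/round (I_R_) = 3×4 = 12; constricted/round (iiR_) = 1×4 = 4
Phenotype counts (out of 16): 12 inflated/round, 4 constricted/round
constricted/round: 4 out of 16 → fraction 1/4
Expected count = 1/4 × 1840 = 460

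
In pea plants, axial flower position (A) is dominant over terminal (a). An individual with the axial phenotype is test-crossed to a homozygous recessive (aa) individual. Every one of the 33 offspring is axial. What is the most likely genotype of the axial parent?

Test cross: ? × aa
All offspring are axial.
If the unknown parent were heterozygous (Aa), about half of 33 offspring would be terminal; none are. The unknown parent is most likely homozygous dominant (AA).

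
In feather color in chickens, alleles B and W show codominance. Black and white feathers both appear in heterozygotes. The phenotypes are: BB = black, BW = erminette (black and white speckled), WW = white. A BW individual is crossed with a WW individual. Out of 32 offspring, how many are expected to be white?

Punnett square for BW × WW:
Offspring genotypes: 2 BW, 2 WW
Phenotype counts: 2 erminette (black and white speckled), 2 white
white: 2 out of 4 → fraction 1/2
Expected count = 1/2 × 32 = 16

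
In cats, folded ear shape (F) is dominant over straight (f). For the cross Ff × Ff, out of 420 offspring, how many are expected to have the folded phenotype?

Punnett square for Ff × Ff:
Offspring genotypes: 1 FF, 2 Ff, 1 ff
Total offspring: 4
Count with target: 3
Probability: 3/4
Expected count = 3/4 × 420 = 315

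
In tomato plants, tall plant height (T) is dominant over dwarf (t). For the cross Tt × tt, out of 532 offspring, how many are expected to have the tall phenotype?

Punnett square for Tt × tt:
Offspring genotypes: 2 Tt, 2 tt
Total offspring: 4
Count with target: 2
Probability: 2/4 = 1/2
Expected count = 1/2 × 532 = 266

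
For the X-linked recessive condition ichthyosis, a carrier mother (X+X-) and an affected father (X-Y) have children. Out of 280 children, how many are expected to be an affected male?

Cross: X+X- × X-Y
Offspring: 1 X+X-, 1 X+Y, 1 X-X-, 1 X-Y
Probability of an affected male: 1/4
Expected count = 1/4 × 280 = 70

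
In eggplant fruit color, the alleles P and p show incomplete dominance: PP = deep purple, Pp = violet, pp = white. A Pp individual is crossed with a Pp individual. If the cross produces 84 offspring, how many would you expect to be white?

Punnett square for Pp × Pp:
Offspring genotypes: 1 PP, 2 Pp, 1 pp
Phenotype counts: 1 deep purple, 2 violet, 1 white
white: 1 out of 4 → fraction 1/4
Expected count = 1/4 × 84 = 21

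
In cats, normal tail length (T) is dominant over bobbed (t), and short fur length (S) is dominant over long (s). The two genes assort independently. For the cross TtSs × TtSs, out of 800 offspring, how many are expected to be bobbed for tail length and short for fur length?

Dihybrid cross TtSs × TtSs — consider each gene separately:
tail length: Tt × Tt → 1 TT, 2 Tt, 1 tt → 3 T_ : 1 tt (out of 4)
fur length: Ss × Ss → 1 SS, 2 Ss, 1 ss → 3 S_ : 1 ss (out of 4)
Looking for: bobbed (tt) and short (S_)
P(bobbed) = 1/4, P(short) = 3/4
P(both) = 1/4 × 3/4 = 3/16
Expected count = 3/16 × 800 = 150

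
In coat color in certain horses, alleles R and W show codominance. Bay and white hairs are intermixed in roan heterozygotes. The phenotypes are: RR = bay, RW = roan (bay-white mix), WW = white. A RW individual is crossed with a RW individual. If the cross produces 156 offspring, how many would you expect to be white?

Punnett square for RW × RW:
Offspring genotypes: 1 RR, 2 RW, 1 WW
Phenotype counts: 1 bay, 2 roan (bay-white mix), 1 white
white: 1 out of 4 → fraction 1/4
Expected count = 1/4 × 156 = 39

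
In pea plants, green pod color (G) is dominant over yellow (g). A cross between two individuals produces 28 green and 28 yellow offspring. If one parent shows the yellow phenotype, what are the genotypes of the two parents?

Observed offspring: 28 green, 28 yellow
The observed ratio simplifies to 1:1. One parent shows yellow, so its genotype must be gg. A 1:1 offspring split requires the other parent to be heterozygous (Gg).
Parent genotypes: gg × Gg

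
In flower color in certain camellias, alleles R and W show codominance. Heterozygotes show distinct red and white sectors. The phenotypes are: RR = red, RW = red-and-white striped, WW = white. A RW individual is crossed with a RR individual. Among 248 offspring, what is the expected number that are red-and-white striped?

Punnett square for RW × RR:
Offspring genotypes: 2 RR, 2 RW
Phenotype counts: 2 red, 2 red-and-white striped
red-and-white striped: 2 out of 4 → fraction 1/2
Expected count = 1/2 × 248 = 124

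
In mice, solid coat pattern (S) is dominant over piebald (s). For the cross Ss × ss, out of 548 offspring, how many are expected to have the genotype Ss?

Punnett square for Ss × ss:
Offspring genotypes: 2 Ss, 2 ss
Total offspring: 4
Count with target: 2
Probability: 2/4 = 1/2
Expected count = 1/2 × 548 = 274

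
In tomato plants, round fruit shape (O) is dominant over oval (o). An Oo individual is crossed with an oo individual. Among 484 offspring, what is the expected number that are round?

Punnett square for Oo × oo:
Offspring genotypes: 2 Oo, 2 oo
round: 2, oval: 2
round: 2 out of 4 → fraction 1/2
Expected count = 1/2 × 484 = 242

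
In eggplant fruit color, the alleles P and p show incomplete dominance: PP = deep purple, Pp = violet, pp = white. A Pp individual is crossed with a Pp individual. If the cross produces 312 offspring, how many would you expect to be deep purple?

Punnett square for Pp × Pp:
Offspring genotypes: 1 PP, 2 Pp, 1 pp
Phenotype counts: 1 deep purple, 2 violet, 1 white
deep purple: 1 out of 4 → fraction 1/4
Expected count = 1/4 × 312 = 78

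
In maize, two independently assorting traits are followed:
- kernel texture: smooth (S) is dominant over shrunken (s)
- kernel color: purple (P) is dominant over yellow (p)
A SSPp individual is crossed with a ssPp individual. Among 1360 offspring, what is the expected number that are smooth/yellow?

Dihybrid cross SSPp × ssPp — consider each gene separately:
kernel texture: SS × ss → 4 Ss → 4 S_ (out of 4)
kernel color: Pp × Pp → 1 PP, 2 Pp, 1 pp → 3 P_ : 1 pp (out of 4)
Combine (counts out of 4 × 4 = 16): smooth/purple (S_P_) = 4×3 = 12; smooth/yellow (S_pp) = 4×1 = 4
Phenotype counts (out of 16): 12 smooth/purple, 4 smooth/yellow
smooth/yellow: 4 out of 16 → fraction 1/4
Expected count = 1/4 × 1360 = 340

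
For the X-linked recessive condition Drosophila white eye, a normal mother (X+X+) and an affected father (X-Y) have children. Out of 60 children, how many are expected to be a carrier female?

Cross: X+X+ × X-Y
Offspring: 2 X+X-, 2 X+Y
Probability of a carrier female: 2/4 = 1/2
Expected count = 1/2 × 60 = 30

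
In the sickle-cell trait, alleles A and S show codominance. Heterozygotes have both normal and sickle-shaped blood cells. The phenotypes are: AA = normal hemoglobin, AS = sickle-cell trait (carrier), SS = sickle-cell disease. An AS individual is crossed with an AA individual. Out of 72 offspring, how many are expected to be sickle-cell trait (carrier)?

Punnett square for AS × AA:
Offspring genotypes: 2 AA, 2 AS
Phenotype counts: 2 normal hemoglobin, 2 sickle-cell trait (carrier)
sickle-cell trait (carrier): 2 out of 4 → fraction 1/2
Expected count = 1/2 × 72 = 36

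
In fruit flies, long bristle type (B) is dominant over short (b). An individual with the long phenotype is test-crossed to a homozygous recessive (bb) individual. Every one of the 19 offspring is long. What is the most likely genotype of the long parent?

Test cross: ? × bb
All offspring are long.
If the unknown parent were heterozygous (Bb), about half of 19 offspring would be short; none are. The unknown parent is most likely homozygous dominant (BB).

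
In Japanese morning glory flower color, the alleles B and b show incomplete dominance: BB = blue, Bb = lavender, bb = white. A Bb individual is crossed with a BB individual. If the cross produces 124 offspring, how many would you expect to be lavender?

Punnett square for Bb × BB:
Offspring genotypes: 2 BB, 2 Bb
Phenotype counts: 2 blue, 2 lavender
lavender: 2 out of 4 → fraction 1/2
Expected count = 1/2 × 124 = 62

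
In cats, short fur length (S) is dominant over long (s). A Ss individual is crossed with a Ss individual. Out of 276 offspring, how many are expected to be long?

Punnett square for Ss × Ss:
Offspring genotypes: 1 SS, 2 Ss, 1 ss
short: 3, long: 1
long: 1 out of 4 → fraction 1/4
Expected count = 1/4 × 276 = 69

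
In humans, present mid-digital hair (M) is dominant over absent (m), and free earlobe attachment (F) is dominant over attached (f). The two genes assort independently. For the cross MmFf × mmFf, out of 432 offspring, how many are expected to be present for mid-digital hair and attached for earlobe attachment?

Dihybrid cross MmFf × mmFf — consider each gene separately:
mid-digital hair: Mm × mm → 2 Mm, 2 mm → 2 M_ : 2 mm (out of 4)
earlobe attachment: Ff × Ff → 1 FF, 2 Ff, 1 ff → 3 F_ : 1 ff (out of 4)
Looking for: present (M_) and attached (ff)
P(present) = 2/4, P(attached) = 1/4
P(both) = 2/4 × 1/4 = 2/16 = 1/8
Expected count = 1/8 × 432 = 54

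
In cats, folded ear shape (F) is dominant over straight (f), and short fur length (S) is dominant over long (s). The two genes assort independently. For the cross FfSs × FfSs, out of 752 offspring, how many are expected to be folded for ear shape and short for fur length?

Dihybrid cross FfSs × FfSs — consider each gene separately:
ear shape: Ff × Ff → 1 FF, 2 Ff, 1 ff → 3 F_ : 1 ff (out of 4)
fur length: Ss × Ss → 1 SS, 2 Ss, 1 ss → 3 S_ : 1 ss (out of 4)
Looking for: folded (F_) and short (S_)
P(folded) = 3/4, P(short) = 3/4
P(both) = 3/4 × 3/4 = 9/16
Expected count = 9/16 × 752 = 423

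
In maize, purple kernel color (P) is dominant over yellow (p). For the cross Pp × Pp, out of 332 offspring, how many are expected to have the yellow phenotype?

Punnett square for Pp × Pp:
Offspring genotypes: 1 PP, 2 Pp, 1 pp
Total offspring: 4
Count with target: 1
Probability: 1/4
Expected count = 1/4 × 332 = 83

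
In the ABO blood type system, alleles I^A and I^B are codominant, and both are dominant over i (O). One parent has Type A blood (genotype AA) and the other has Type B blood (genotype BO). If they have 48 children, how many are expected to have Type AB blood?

Cross: AA × BO
Possible offspring genotypes: 2 AB, 2 AO
Blood type counts: 2 Type AB, 2 Type A
Probability of Type AB: 2/4 = 1/2
Expected count = 1/2 × 48 = 24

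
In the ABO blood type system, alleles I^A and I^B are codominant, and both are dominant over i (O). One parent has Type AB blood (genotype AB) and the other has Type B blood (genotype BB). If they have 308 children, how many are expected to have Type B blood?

Cross: AB × BB
Possible offspring genotypes: 2 AB, 2 BB
Blood type counts: 2 Type AB, 2 Type B
Probability of Type B: 2/4 = 1/2
Expected count = 1/2 × 308 = 154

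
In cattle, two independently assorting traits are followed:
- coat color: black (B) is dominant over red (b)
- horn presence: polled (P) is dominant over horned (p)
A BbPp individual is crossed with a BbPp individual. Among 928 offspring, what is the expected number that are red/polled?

Dihybrid cross BbPp × BbPp — consider each gene separately:
coat color: Bb × Bb → 1 BB, 2 Bb, 1 bb → 3 B_ : 1 bb (out of 4)
horn presence: Pp × Pp → 1 PP, 2 Pp, 1 pp → 3 P_ : 1 pp (out of 4)
Combine (counts out of 4 × 4 = 16): black/polled (B_P_) = 3×3 = 9; black/horned (B_pp) = 3×1 = 3; red/polled (bbP_) = 1×3 = 3; red/horned (bbpp) = 1×1 = 1
Phenotype counts (out of 16): 9 black/polled, 3 black/horned, 3 red/polled, 1 red/horned
red/polled: 3 out of 16 → fraction 3/16
Expected count = 3/16 × 928 = 174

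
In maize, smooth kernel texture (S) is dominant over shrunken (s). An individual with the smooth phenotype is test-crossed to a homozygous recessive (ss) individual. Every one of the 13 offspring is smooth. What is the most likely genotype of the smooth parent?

Test cross: ? × ss
All offspring are smooth.
If the unknown parent were heterozygous (Ss), about half of 13 offspring would be shrunken; none are. The unknown parent is most likely homozygous dominant (SS).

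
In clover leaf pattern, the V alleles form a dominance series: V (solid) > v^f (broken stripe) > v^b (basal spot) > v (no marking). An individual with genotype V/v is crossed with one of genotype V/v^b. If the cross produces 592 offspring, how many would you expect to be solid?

Cross: V/v × V/v^b
Allele dominance: V > v^f > v^b > v
Offspring genotypes: 1 V/V, 1 V/v^b, 1 V/v, 1 v^b/v
Phenotype counts: 3 solid, 1 basal spot
solid: 3 out of 4 → fraction 3/4
Expected count = 3/4 × 592 = 444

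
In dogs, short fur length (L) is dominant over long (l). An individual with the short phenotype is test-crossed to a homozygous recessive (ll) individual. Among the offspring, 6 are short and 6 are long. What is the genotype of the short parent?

Test cross: ? × ll
Offspring: 6 short, 6 long — approximately 1:1.
A 1:1 ratio in a test cross indicates the unknown parent is heterozygous (Ll).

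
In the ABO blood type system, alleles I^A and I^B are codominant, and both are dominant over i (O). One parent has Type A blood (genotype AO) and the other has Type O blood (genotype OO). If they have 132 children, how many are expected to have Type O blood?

Cross: AO × OO
Possible offspring genotypes: 2 AO, 2 OO
Blood type counts: 2 Type A, 2 Type O
Probability of Type O: 2/4 = 1/2
Expected count = 1/2 × 132 = 66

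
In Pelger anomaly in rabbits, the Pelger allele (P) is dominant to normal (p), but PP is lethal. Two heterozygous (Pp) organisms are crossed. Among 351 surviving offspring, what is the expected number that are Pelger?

Cross: Pp × Pp
Punnett square offspring (before lethality): 1 PP, 2 Pp, 1 pp
The PP genotype is lethal (embryos die); surviving offspring: 2 Pp, 1 pp
Pelger: 2 out of 3 → fraction 2/3
Expected count = 2/3 × 351 = 234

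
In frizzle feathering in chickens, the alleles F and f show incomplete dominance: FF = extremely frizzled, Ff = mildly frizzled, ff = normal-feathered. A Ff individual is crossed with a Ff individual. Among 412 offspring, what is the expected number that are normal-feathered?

Punnett square for Ff × Ff:
Offspring genotypes: 1 FF, 2 Ff, 1 ff
Phenotype counts: 1 extremely frizzled, 2 mildly frizzled, 1 normal-feathered
normal-feathered: 1 out of 4 → fraction 1/4
Expected count = 1/4 × 412 = 103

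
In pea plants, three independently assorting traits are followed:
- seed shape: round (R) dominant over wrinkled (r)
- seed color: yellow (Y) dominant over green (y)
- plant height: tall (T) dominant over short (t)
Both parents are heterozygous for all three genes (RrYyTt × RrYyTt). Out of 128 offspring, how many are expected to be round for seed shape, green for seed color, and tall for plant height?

Trihybrid cross: RrYyTt × RrYyTt
Each trait segregates independently with a 3:1 phenotypic ratio, so each gene contributes 3/4 (dominant) or 1/4 (recessive).
Target: round (seed shape), green (seed color), tall (plant height)
Probability = product of independent per-trait probabilities
= 3/4 × 1/4 × 3/4 = 9/64
Expected count = 9/64 × 128 = 18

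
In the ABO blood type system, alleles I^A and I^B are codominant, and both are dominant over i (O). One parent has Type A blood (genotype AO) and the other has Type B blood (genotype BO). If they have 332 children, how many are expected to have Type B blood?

Cross: AO × BO
Possible offspring genotypes: 1 AB, 1 AO, 1 BO, 1 OO
Blood type counts: 1 Type AB, 1 Type A, 1 Type B, 1 Type O
Probability of Type B: 1/4
Expected count = 1/4 × 332 = 83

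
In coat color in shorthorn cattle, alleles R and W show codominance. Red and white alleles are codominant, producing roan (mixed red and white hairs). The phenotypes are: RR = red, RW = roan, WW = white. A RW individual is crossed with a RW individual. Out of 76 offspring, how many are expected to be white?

Punnett square for RW × RW:
Offspring genotypes: 1 RR, 2 RW, 1 WW
Phenotype counts: 1 red, 2 roan, 1 white
white: 1 out of 4 → fraction 1/4
Expected count = 1/4 × 76 = 19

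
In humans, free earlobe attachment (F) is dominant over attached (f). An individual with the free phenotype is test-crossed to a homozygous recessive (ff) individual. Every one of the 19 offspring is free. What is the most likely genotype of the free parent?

Test cross: ? × ff
All offspring are free.
If the unknown parent were heterozygous (Ff), about half of 19 offspring would be attached; none are. The unknown parent is most likely homozygous dominant (FF).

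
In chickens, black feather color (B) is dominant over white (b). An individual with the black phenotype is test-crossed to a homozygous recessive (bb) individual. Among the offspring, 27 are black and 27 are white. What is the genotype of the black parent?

Test cross: ? × bb
Offspring: 27 black, 27 white — approximately 1:1.
A 1:1 ratio in a test cross indicates the unknown parent is heterozygous (Bb).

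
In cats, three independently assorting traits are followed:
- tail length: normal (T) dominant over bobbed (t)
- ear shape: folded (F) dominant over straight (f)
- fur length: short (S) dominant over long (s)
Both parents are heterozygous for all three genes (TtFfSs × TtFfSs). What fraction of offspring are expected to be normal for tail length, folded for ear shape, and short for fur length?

Trihybrid cross: TtFfSs × TtFfSs
Each trait segregates independently with a 3:1 phenotypic ratio, so each gene contributes 3/4 (dominant) or 1/4 (recessive).
Target: normal (tail length), folded (ear shape), short (fur length)
Probability = product of independent per-trait probabilities
= 3/4 × 3/4 × 3/4 = 27/64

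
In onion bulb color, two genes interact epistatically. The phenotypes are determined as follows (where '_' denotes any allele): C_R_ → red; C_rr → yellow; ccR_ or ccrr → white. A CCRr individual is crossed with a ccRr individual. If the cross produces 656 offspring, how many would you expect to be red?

Cross: CCRr × ccRr — consider each gene separately:
C gene: CC × cc → 4 Cc → 4 C_ (out of 4)
R gene: Rr × Rr → 1 RR, 2 Rr, 1 rr → 3 R_ : 1 rr (out of 4)
Genotype classes (out of 4 × 4 = 16): C_R_ = 4×3 = 12; C_rr = 4×1 = 4
Apply the phenotype rules: C_R_ (12) → red; C_rr (4) → yellow
Phenotype counts (out of 16): 12 red, 4 yellow
red: 12 out of 16 → fraction 3/4
Expected count = 3/4 × 656 = 492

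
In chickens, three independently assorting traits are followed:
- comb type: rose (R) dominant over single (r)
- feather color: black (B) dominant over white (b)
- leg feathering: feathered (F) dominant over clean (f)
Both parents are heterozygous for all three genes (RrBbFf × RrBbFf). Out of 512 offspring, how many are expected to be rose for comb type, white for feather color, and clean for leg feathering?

Trihybrid cross: RrBbFf × RrBbFf
Each trait segregates independently with a 3:1 phenotypic ratio, so each gene contributes 3/4 (dominant) or 1/4 (recessive).
Target: rose (comb type), white (feather color), clean (leg feathering)
Probability = product of independent per-trait probabilities
= 3/4 × 1/4 × 1/4 = 3/64
Expected count = 3/64 × 512 = 24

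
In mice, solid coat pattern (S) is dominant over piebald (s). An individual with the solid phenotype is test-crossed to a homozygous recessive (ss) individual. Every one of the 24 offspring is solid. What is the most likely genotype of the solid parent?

Test cross: ? × ss
All offspring are solid.
If the unknown parent were heterozygous (Ss), about half of 24 offspring would be piebald; none are. The unknown parent is most likely homozygous dominant (SS).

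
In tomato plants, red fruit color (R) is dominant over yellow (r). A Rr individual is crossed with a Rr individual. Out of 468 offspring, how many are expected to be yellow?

Punnett square for Rr × Rr:
Offspring genotypes: 1 RR, 2 Rr, 1 rr
red: 3, yellow: 1
yellow: 1 out of 4 → fraction 1/4
Expected count = 1/4 × 468 = 117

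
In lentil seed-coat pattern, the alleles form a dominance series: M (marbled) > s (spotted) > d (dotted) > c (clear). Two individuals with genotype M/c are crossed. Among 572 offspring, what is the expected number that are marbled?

Cross: M/c × M/c
Allele dominance: M > s > d > c
Offspring genotypes: 1 M/M, 2 M/c, 1 c/c
Phenotype counts: 3 marbled, 1 clear
marbled: 3 out of 4 → fraction 3/4
Expected count = 3/4 × 572 = 429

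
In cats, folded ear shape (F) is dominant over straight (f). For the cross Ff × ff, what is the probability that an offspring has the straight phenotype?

Punnett square for Ff × ff:
Offspring genotypes: 2 Ff, 2 ff
Total offspring: 4
Count with target: 2
Probability: 2/4 = 1/2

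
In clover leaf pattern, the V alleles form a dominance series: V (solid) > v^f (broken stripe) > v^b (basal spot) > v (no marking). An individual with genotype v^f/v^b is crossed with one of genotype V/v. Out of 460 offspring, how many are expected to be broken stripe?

Cross: v^f/v^b × V/v
Allele dominance: V > v^f > v^b > v
Offspring genotypes: 1 V/v^f, 1 v^f/v, 1 V/v^b, 1 v^b/v
Phenotype counts: 2 solid, 1 broken stripe, 1 basal spot
broken stripe: 1 out of 4 → fraction 1/4
Expected count = 1/4 × 460 = 115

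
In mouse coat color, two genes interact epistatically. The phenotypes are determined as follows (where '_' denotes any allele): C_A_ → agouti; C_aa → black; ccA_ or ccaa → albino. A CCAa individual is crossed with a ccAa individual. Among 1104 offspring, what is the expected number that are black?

Cross: CCAa × ccAa — consider each gene separately:
C gene: CC × cc → 4 Cc → 4 C_ (out of 4)
A gene: Aa × Aa → 1 AA, 2 Aa, 1 aa → 3 A_ : 1 aa (out of 4)
Genotype classes (out of 4 × 4 = 16): C_A_ = 4×3 = 12; C_aa = 4×1 = 4
Apply the phenotype rules: C_A_ (12) → agouti; C_aa (4) → black
Phenotype counts (out of 16): 12 agouti, 4 black
black: 4 out of 16 → fraction 1/4
Expected count = 1/4 × 1104 = 276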